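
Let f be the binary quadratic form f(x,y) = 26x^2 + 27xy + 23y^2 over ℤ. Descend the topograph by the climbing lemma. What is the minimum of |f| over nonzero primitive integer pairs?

translate: b→-25 (≡27 mod 52), so (26,27,23)→(26,-25,22)
flip: (26,-25,22)→(22,25,26)
translate: b→-19 (≡25 mod 44), so (22,25,26)→(22,-19,23)
reduced (well bottom): (22,-19,23) with a≤c, −a<b≤a
well minimum = a = 22

22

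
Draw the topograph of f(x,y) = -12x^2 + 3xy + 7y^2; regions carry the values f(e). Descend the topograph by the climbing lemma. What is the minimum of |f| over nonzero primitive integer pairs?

descent: ρ → (7,11,-8)  [lands on river]
river: ρ → (-8,5,10)
river: ρ → (10,15,-3)
river: ρ → (-3,15,10)
river: ρ → (10,5,-8)
river: ρ → (-8,11,7)
river: ρ → (7,17,-2)
river: ρ → (-2,15,15)
river: ρ → (15,15,-2)
river: ρ → (-2,17,7)
closes: descent 1, river 10
min |a| on river = 2

2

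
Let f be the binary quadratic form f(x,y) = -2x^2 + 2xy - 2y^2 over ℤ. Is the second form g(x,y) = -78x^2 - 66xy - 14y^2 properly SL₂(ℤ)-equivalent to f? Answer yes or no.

D₁ = -12, D₂ = -12
f is negative-definite; reduce −f:
−f: translate: b→2 (≡-2 mod 4), so (2,-2,2)→(2,2,2)
−f: reduced (well bottom): (2,2,2) with a≤c, −a<b≤a
flip sign back: reduced form of f is (-2,-2,-2)
g is negative-definite; reduce −g:
−g: flip: (78,66,14)→(14,-66,78)
−g: translate: b→-10 (≡-66 mod 28), so (14,-66,78)→(14,-10,2)
−g: flip: (14,-10,2)→(2,10,14)
−g: translate: b→2 (≡10 mod 4), so (2,10,14)→(2,2,2)
−g: reduced (well bottom): (2,2,2) with a≤c, −a<b≤a
flip sign back: reduced form of g is (-2,-2,-2)
reduced forms (-2, -2, -2) vs (-2, -2, -2) ⇒ equivalent

yes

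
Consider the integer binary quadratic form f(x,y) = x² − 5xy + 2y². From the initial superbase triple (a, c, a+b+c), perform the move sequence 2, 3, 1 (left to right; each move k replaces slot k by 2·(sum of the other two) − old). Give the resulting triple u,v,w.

start (1,2,-2) = (f(1,0),f(0,1),f(1,1))
replace slot 2: 2·(1+(-2)) − 2 = -4 → (1,-4,-2)
replace slot 3: 2·(1+(-4)) − (-2) = -4 → (1,-4,-4)
replace slot 1: 2·((-4)+(-4)) − 1 = -17 → (-17,-4,-4)

-17,-4,-4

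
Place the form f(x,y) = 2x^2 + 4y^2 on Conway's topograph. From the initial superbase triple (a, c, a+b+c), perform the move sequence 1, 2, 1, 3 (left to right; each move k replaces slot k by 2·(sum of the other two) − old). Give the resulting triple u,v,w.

start (2,4,6) = (f(1,0),f(0,1),f(1,1))
replace slot 1: 2·(4+6) − 2 = 18 → (18,4,6)
replace slot 2: 2·(18+6) − 4 = 44 → (18,44,6)
replace slot 1: 2·(44+6) − 18 = 82 → (82,44,6)
replace slot 3: 2·(82+44) − 6 = 246 → (82,44,246)

82,44,246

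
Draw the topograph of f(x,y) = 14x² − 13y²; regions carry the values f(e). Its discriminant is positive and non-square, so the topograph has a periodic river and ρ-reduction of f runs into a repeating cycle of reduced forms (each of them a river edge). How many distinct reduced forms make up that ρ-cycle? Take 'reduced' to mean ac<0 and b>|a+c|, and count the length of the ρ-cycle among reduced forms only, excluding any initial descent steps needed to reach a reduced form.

D = 728, ⌊√D⌋ = 26
descent: ρ → (-13,26,1)  [lands on river]
river: ρ → (1,26,-13)
ρ-cycle length = 2 (tail of 1 descent step not counted)

2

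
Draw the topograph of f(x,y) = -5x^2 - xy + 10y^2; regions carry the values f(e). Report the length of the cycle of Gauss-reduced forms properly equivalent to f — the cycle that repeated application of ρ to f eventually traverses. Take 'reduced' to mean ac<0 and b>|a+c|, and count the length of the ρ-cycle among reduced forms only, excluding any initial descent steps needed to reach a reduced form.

D = 201, ⌊√D⌋ = 14
descent: ρ → (10,1,-5)
descent: ρ → (-5,9,6)  [lands on river]
river: ρ → (6,3,-8)
river: ρ → (-8,13,1)
river: ρ → (1,13,-8)
river: ρ → (-8,3,6)
river: ρ → (6,9,-5)
river: ρ → (-5,11,4)
river: ρ → (4,13,-2)
river: ρ → (-2,11,10)
river: ρ → (10,9,-3)
river: ρ → (-3,9,10)
river: ρ → (10,11,-2)
river: ρ → (-2,13,4)
river: ρ → (4,11,-5)
ρ-cycle length = 14 (tail of 2 descent steps not counted)

14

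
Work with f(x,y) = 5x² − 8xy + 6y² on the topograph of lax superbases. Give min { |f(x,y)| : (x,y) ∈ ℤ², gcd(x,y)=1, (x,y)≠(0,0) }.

translate: b→2 (≡-8 mod 10), so (5,-8,6)→(5,2,3)
flip: (5,2,3)→(3,-2,5)
reduced (well bottom): (3,-2,5) with a≤c, −a<b≤a
well minimum = a = 3

3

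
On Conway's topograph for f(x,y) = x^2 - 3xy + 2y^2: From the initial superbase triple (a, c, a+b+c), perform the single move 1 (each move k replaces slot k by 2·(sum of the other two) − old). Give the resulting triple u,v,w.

start (1,2,0) = (f(1,0),f(0,1),f(1,1))
replace slot 1: 2·(2+0) − 1 = 3 → (3,2,0)

3,2,0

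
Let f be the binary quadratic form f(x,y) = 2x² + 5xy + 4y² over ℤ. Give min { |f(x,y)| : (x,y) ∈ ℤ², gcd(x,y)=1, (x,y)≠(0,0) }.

translate: b→1 (≡5 mod 4), so (2,5,4)→(2,1,1)
flip: (2,1,1)→(1,-1,2)
translate: b→1 (≡-1 mod 2), so (1,-1,2)→(1,1,2)
reduced (well bottom): (1,1,2) with a≤c, −a<b≤a
well minimum = a = 1

1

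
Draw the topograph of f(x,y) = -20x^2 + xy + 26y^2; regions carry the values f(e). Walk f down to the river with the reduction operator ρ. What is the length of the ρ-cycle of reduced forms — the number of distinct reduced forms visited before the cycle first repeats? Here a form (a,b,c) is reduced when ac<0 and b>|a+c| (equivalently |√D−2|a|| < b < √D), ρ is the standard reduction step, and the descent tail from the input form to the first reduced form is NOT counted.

D = 2081, ⌊√D⌋ = 45
descent: ρ → (26,-1,-20)
descent: ρ → (-20,41,5)  [lands on river]
river: ρ → (5,39,-28)
river: ρ → (-28,17,16)
river: ρ → (16,15,-29)
river: ρ → (-29,43,2)
river: ρ → (2,45,-7)
river: ρ → (-7,39,20)
river: ρ → (20,41,-5)
river: ρ → (-5,39,28)
river: ρ → (28,17,-16)
river: ρ → (-16,15,29)
river: ρ → (29,43,-2)
river: ρ → (-2,45,7)
river: ρ → (7,39,-20)
ρ-cycle length = 14 (tail of 2 descent steps not counted)

14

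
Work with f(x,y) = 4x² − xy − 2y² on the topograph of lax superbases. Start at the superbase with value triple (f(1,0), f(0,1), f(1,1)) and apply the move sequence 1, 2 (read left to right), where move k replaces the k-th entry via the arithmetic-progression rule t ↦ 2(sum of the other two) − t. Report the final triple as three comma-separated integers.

start (4,-2,1) = (f(1,0),f(0,1),f(1,1))
replace slot 1: 2·((-2)+1) − 4 = -6 → (-6,-2,1)
replace slot 2: 2·((-6)+1) − (-2) = -8 → (-6,-8,1)

-6,-8,1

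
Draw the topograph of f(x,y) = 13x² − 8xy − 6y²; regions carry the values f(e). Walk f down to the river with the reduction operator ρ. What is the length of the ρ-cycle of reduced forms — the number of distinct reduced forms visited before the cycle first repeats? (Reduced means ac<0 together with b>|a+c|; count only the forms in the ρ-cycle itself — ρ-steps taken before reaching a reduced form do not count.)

D = 376, ⌊√D⌋ = 19
descent: ρ → (-6,8,13)  [lands on river]
river: ρ → (13,18,-1)
river: ρ → (-1,18,13)
river: ρ → (13,8,-6)
river: ρ → (-6,16,5)
river: ρ → (5,14,-9)
river: ρ → (-9,4,10)
river: ρ → (10,16,-3)
river: ρ → (-3,14,15)
river: ρ → (15,16,-2)
river: ρ → (-2,16,15)
river: ρ → (15,14,-3)
river: ρ → (-3,16,10)
river: ρ → (10,4,-9)
river: ρ → (-9,14,5)
river: ρ → (5,16,-6)
ρ-cycle length = 16 (tail of 1 descent step not counted)

16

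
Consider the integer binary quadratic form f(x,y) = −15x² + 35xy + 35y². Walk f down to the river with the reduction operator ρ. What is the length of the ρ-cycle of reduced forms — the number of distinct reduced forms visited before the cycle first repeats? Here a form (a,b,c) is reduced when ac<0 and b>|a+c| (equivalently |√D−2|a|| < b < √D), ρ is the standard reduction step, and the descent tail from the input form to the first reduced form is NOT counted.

D = 3325, ⌊√D⌋ = 57
river: ρ → (35,35,-15)
river: ρ → (-15,55,5)
river: ρ → (5,55,-15)
river: ρ → (-15,35,35)
ρ-cycle length = 4 (tail of 0 descent steps not counted)

4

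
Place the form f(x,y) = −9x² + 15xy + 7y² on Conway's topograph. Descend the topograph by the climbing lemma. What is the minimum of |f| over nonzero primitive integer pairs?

river: ρ → (7,13,-11)
river: ρ → (-11,9,9)
river: ρ → (9,9,-11)
river: ρ → (-11,13,7)
river: ρ → (7,15,-9)
river: ρ → (-9,21,1)
river: ρ → (1,21,-9)
river: ρ → (-9,15,7)
closes: descent 0, river 8
min |a| on river = 1

1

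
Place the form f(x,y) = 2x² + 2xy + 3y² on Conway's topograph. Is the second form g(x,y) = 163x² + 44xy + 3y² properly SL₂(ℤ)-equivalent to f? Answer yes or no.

D₁ = -20, D₂ = -20
f: reduced (well bottom): (2,2,3) with a≤c, −a<b≤a
g: flip: (163,44,3)→(3,-44,163)
g: translate: b→-2 (≡-44 mod 6), so (3,-44,163)→(3,-2,2)
g: flip: (3,-2,2)→(2,2,3)
g: reduced (well bottom): (2,2,3) with a≤c, −a<b≤a
reduced forms (2, 2, 3) vs (2, 2, 3) ⇒ equivalent

yes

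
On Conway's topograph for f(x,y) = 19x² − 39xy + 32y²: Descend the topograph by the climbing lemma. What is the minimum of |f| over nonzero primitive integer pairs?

translate: b→-1 (≡-39 mod 38), so (19,-39,32)→(19,-1,12)
flip: (19,-1,12)→(12,1,19)
reduced (well bottom): (12,1,19) with a≤c, −a<b≤a
well minimum = a = 12

12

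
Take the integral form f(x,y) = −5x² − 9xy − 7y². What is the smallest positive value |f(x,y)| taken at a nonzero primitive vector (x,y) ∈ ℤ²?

translate: b→-1 (≡9 mod 10), so (5,9,7)→(5,-1,3)
flip: (5,-1,3)→(3,1,5)
reduced (well bottom): (3,1,5) with a≤c, −a<b≤a
well minimum |f| = |-3| = 3 (negative-definite)

3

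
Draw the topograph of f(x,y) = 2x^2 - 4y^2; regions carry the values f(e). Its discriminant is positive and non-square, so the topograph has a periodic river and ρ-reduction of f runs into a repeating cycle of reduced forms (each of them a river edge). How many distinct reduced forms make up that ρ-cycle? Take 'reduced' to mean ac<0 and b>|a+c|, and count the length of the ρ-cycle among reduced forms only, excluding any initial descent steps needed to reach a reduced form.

D = 32, ⌊√D⌋ = 5
descent: ρ → (-4,0,2)
descent: ρ → (2,4,-2)  [lands on river]
river: ρ → (-2,4,2)
ρ-cycle length = 2 (tail of 2 descent steps not counted)

2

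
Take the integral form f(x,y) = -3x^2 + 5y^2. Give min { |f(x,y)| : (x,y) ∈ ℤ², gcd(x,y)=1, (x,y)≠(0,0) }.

descent: ρ → (5,0,-3)
descent: ρ → (-3,6,2)  [lands on river]
river: ρ → (2,6,-3)
closes: descent 2, river 2
min |a| on river = 2

2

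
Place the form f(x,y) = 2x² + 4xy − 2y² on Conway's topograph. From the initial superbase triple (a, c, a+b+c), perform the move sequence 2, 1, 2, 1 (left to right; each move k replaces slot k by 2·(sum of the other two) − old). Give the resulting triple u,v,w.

start (2,-2,4) = (f(1,0),f(0,1),f(1,1))
replace slot 2: 2·(2+4) − (-2) = 14 → (2,14,4)
replace slot 1: 2·(14+4) − 2 = 34 → (34,14,4)
replace slot 2: 2·(34+4) − 14 = 62 → (34,62,4)
replace slot 1: 2·(62+4) − 34 = 98 → (98,62,4)

98,62,4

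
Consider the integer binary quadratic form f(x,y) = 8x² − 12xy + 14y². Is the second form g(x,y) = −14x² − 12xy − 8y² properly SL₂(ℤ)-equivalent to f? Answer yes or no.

D₁ = -304, D₂ = -304
f: translate: b→4 (≡-12 mod 16), so (8,-12,14)→(8,4,10)
f: reduced (well bottom): (8,4,10) with a≤c, −a<b≤a
g is negative-definite; reduce −g:
−g: flip: (14,12,8)→(8,-12,14)
−g: translate: b→4 (≡-12 mod 16), so (8,-12,14)→(8,4,10)
−g: reduced (well bottom): (8,4,10) with a≤c, −a<b≤a
flip sign back: reduced form of g is (-8,-4,-10)
reduced forms (8, 4, 10) vs (-8, -4, -10) ⇒ inequivalent

no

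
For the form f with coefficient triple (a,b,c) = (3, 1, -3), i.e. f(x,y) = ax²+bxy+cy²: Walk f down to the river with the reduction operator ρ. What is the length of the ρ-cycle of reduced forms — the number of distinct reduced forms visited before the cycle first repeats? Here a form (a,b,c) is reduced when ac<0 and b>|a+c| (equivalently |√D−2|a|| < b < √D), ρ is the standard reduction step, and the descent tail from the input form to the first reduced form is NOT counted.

D = 37, ⌊√D⌋ = 6
river: ρ → (-3,5,1)
river: ρ → (1,5,-3)
river: ρ → (-3,1,3)
river: ρ → (3,5,-1)
river: ρ → (-1,5,3)
river: ρ → (3,1,-3)
ρ-cycle length = 6 (tail of 0 descent steps not counted)

6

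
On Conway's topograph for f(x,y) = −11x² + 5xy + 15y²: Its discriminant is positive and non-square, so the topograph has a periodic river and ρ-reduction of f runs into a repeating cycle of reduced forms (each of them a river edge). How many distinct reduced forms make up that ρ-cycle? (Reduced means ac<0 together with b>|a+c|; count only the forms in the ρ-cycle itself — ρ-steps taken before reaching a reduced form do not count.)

D = 685, ⌊√D⌋ = 26
river: ρ → (15,25,-1)
river: ρ → (-1,25,15)
river: ρ → (15,5,-11)
river: ρ → (-11,17,9)
river: ρ → (9,19,-9)
river: ρ → (-9,17,11)
river: ρ → (11,5,-15)
river: ρ → (-15,25,1)
river: ρ → (1,25,-15)
river: ρ → (-15,5,11)
river: ρ → (11,17,-9)
river: ρ → (-9,19,9)
river: ρ → (9,17,-11)
river: ρ → (-11,5,15)
ρ-cycle length = 14 (tail of 0 descent steps not counted)

14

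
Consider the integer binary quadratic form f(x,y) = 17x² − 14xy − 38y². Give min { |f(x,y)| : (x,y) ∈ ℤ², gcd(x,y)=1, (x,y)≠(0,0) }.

descent: ρ → (-38,14,17)
descent: ρ → (17,20,-35)  [lands on river]
river: ρ → (-35,50,2)
river: ρ → (2,50,-35)
river: ρ → (-35,20,17)
river: ρ → (17,48,-7)
river: ρ → (-7,50,10)
river: ρ → (10,50,-7)
river: ρ → (-7,48,17)
closes: descent 2, river 8
min |a| on river = 2

2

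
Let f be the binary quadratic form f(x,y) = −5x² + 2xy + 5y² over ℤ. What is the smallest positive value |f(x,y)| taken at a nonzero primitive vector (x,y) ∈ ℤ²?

river: ρ → (5,8,-2)
river: ρ → (-2,8,5)
river: ρ → (5,2,-5)
river: ρ → (-5,8,2)
river: ρ → (2,8,-5)
river: ρ → (-5,2,5)
closes: descent 0, river 6
min |a| on river = 2

2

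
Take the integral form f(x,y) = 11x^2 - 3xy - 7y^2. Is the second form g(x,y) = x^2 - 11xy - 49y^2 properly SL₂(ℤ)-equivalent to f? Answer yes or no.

D₁ = 317, D₂ = 317
river cycle of f (length 6): (-7, 17, 1), (1, 17, -7), (-7, 11, 7), (7, 17, -1), (-1, 17, 7), (7, 11, -7)
river cycle of g (length 6): (1, 17, -7), (-7, 11, 7), (7, 17, -1), (-1, 17, 7), (7, 11, -7), (-7, 17, 1)
cycles coincide ⇒ equivalent

yes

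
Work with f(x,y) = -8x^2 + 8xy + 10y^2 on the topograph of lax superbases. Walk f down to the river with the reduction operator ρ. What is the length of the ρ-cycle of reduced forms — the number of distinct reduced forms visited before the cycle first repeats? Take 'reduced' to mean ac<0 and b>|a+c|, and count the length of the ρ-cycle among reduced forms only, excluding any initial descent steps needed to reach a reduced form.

D = 384, ⌊√D⌋ = 19
river: ρ → (10,12,-6)
river: ρ → (-6,12,10)
river: ρ → (10,8,-8)
river: ρ → (-8,8,10)
ρ-cycle length = 4 (tail of 0 descent steps not counted)

4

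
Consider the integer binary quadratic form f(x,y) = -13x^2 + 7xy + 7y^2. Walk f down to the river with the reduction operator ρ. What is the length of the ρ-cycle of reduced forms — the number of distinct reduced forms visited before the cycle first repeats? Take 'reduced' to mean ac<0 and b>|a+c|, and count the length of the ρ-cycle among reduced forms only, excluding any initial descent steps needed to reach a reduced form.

D = 413, ⌊√D⌋ = 20
river: ρ → (7,7,-13)
river: ρ → (-13,19,1)
river: ρ → (1,19,-13)
river: ρ → (-13,7,7)
ρ-cycle length = 4 (tail of 0 descent steps not counted)

4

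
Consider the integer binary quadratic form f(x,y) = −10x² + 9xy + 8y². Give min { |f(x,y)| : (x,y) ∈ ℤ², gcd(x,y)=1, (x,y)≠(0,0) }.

river: ρ → (8,7,-11)
river: ρ → (-11,15,4)
river: ρ → (4,17,-7)
river: ρ → (-7,11,10)
river: ρ → (10,9,-8)
river: ρ → (-8,7,11)
river: ρ → (11,15,-4)
river: ρ → (-4,17,7)
river: ρ → (7,11,-10)
river: ρ → (-10,9,8)
closes: descent 0, river 10
min |a| on river = 4

4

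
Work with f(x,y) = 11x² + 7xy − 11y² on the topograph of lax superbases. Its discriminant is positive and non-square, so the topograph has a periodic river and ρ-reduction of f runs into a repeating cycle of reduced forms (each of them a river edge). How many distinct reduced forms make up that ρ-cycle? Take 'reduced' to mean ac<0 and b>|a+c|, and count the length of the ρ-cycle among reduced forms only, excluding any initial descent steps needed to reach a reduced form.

D = 533, ⌊√D⌋ = 23
river: ρ → (-11,15,7)
river: ρ → (7,13,-13)
river: ρ → (-13,13,7)
river: ρ → (7,15,-11)
river: ρ → (-11,7,11)
river: ρ → (11,15,-7)
river: ρ → (-7,13,13)
river: ρ → (13,13,-7)
river: ρ → (-7,15,11)
river: ρ → (11,7,-11)
ρ-cycle length = 10 (tail of 0 descent steps not counted)

10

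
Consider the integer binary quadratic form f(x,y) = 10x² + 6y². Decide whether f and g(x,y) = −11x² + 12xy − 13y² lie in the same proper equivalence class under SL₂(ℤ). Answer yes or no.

D₁ = -240, D₂ = -428
discriminants differ ⇒ not SL₂(ℤ)-equivalent

no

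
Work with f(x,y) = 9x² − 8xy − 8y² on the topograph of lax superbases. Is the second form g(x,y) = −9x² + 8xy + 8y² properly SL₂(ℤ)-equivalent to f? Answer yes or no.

D₁ = 352, D₂ = 352
river cycle of f (length 6): (-8, 8, 9), (9, 10, -7), (-7, 18, 1), (1, 18, -7), (-7, 10, 9), (9, 8, -8)
river cycle of g (length 6): (8, 8, -9), (-9, 10, 7), (7, 18, -1), (-1, 18, 7), (7, 10, -9), (-9, 8, 8)
cycles differ ⇒ inequivalent

no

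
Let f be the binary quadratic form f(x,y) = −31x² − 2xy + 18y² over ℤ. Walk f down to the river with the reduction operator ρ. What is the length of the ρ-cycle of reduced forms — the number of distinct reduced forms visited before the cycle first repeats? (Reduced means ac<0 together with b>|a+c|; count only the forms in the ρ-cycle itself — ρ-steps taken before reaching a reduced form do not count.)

D = 2236, ⌊√D⌋ = 47
descent: ρ → (18,38,-11)  [lands on river]
river: ρ → (-11,28,33)
river: ρ → (33,38,-6)
river: ρ → (-6,46,5)
river: ρ → (5,44,-15)
river: ρ → (-15,46,2)
river: ρ → (2,46,-15)
river: ρ → (-15,44,5)
river: ρ → (5,46,-6)
river: ρ → (-6,38,33)
river: ρ → (33,28,-11)
river: ρ → (-11,38,18)
river: ρ → (18,34,-15)
river: ρ → (-15,26,26)
river: ρ → (26,26,-15)
river: ρ → (-15,34,18)
ρ-cycle length = 16 (tail of 1 descent step not counted)

16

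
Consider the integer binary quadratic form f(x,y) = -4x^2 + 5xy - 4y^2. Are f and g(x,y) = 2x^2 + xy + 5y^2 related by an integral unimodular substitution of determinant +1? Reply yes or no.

D₁ = -39, D₂ = -39
f is negative-definite; reduce −f:
−f: translate: b→3 (≡-5 mod 8), so (4,-5,4)→(4,3,3)
−f: flip: (4,3,3)→(3,-3,4)
−f: translate: b→3 (≡-3 mod 6), so (3,-3,4)→(3,3,4)
−f: reduced (well bottom): (3,3,4) with a≤c, −a<b≤a
flip sign back: reduced form of f is (-3,-3,-4)
g: reduced (well bottom): (2,1,5) with a≤c, −a<b≤a
reduced forms (-3, -3, -4) vs (2, 1, 5) ⇒ inequivalent

no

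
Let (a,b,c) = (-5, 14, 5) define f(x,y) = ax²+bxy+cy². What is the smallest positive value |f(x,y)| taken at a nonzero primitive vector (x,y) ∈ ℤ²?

river: ρ → (5,16,-2)
river: ρ → (-2,16,5)
river: ρ → (5,14,-5)
river: ρ → (-5,16,2)
river: ρ → (2,16,-5)
river: ρ → (-5,14,5)
closes: descent 0, river 6
min |a| on river = 2

2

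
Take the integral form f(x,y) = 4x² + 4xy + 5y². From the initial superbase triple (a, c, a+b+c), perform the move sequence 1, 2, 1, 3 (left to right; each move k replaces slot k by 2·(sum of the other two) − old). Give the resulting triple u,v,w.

start (4,5,13) = (f(1,0),f(0,1),f(1,1))
replace slot 1: 2·(5+13) − 4 = 32 → (32,5,13)
replace slot 2: 2·(32+13) − 5 = 85 → (32,85,13)
replace slot 1: 2·(85+13) − 32 = 164 → (164,85,13)
replace slot 3: 2·(164+85) − 13 = 485 → (164,85,485)

164,85,485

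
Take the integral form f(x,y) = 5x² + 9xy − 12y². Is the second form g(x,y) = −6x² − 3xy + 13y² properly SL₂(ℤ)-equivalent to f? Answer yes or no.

D₁ = 321, D₂ = 321
river cycle of f (length 6): (-12, 15, 2), (2, 17, -4), (-4, 15, 6), (6, 9, -10), (-10, 11, 5), (5, 9, -12)
river cycle of g (length 6): (-6, 9, 10), (10, 11, -5), (-5, 9, 12), (12, 15, -2), (-2, 17, 4), (4, 15, -6)
cycles differ ⇒ inequivalent

no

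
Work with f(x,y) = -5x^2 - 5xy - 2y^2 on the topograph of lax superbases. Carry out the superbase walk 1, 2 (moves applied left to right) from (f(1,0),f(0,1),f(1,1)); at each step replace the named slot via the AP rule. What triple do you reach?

start (-5,-2,-12) = (f(1,0),f(0,1),f(1,1))
replace slot 1: 2·((-2)+(-12)) − (-5) = -23 → (-23,-2,-12)
replace slot 2: 2·((-23)+(-12)) − (-2) = -68 → (-23,-68,-12)

-23,-68,-12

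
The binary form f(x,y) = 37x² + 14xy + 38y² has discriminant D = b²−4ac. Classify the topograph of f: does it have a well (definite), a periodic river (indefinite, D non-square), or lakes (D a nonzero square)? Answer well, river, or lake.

D = b²−4ac = 14² − 4·37·38 = -5428
D < 0 ⇒ definite ⇒ every region one sign ⇒ single well

well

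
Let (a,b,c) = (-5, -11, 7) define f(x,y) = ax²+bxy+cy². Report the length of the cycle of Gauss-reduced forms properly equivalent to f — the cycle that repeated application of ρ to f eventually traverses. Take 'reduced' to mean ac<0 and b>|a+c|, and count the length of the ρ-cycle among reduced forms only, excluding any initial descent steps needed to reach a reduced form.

D = 261, ⌊√D⌋ = 16
descent: ρ → (7,11,-5)  [lands on river]
river: ρ → (-5,9,9)
river: ρ → (9,9,-5)
river: ρ → (-5,11,7)
river: ρ → (7,3,-9)
river: ρ → (-9,15,1)
river: ρ → (1,15,-9)
river: ρ → (-9,3,7)
ρ-cycle length = 8 (tail of 1 descent step not counted)

8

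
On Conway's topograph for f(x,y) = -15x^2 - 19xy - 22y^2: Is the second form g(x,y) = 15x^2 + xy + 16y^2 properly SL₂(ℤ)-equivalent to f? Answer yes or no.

D₁ = -959, D₂ = -959
f is negative-definite; reduce −f:
−f: translate: b→-11 (≡19 mod 30), so (15,19,22)→(15,-11,18)
−f: reduced (well bottom): (15,-11,18) with a≤c, −a<b≤a
flip sign back: reduced form of f is (-15,11,-18)
g: reduced (well bottom): (15,1,16) with a≤c, −a<b≤a
reduced forms (-15, 11, -18) vs (15, 1, 16) ⇒ inequivalent

no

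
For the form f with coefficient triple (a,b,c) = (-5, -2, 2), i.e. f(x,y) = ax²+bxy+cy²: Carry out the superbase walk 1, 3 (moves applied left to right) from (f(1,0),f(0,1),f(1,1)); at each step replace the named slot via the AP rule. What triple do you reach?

start (-5,2,-5) = (f(1,0),f(0,1),f(1,1))
replace slot 1: 2·(2+(-5)) − (-5) = -1 → (-1,2,-5)
replace slot 3: 2·((-1)+2) − (-5) = 7 → (-1,2,7)

-1,2,7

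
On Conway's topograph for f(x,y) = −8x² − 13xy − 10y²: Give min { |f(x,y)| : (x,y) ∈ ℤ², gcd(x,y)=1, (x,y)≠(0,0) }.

translate: b→-3 (≡13 mod 16), so (8,13,10)→(8,-3,5)
flip: (8,-3,5)→(5,3,8)
reduced (well bottom): (5,3,8) with a≤c, −a<b≤a
well minimum |f| = |-5| = 5 (negative-definite)

5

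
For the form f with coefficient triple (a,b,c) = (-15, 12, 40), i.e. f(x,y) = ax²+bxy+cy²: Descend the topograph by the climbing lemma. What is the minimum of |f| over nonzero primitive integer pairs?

descent: ρ → (40,-12,-15)
descent: ρ → (-15,42,13)  [lands on river]
river: ρ → (13,36,-24)
river: ρ → (-24,12,25)
river: ρ → (25,38,-11)
river: ρ → (-11,50,1)
river: ρ → (1,50,-11)
river: ρ → (-11,38,25)
river: ρ → (25,12,-24)
river: ρ → (-24,36,13)
river: ρ → (13,42,-15)
river: ρ → (-15,48,4)
river: ρ → (4,48,-15)
closes: descent 2, river 12
min |a| on river = 1

1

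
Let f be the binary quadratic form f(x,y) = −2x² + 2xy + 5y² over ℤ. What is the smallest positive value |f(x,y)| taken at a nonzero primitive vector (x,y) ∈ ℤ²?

descent: ρ → (5,-2,-2)
descent: ρ → (-2,6,1)  [lands on river]
river: ρ → (1,6,-2)
closes: descent 2, river 2
min |a| on river = 1

1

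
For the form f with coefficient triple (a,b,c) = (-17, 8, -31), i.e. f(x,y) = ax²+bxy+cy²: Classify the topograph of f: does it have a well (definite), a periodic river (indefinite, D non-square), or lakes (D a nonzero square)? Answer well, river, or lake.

D = b²−4ac = 8² − 4·(-17)·(-31) = -2044
D < 0 ⇒ definite ⇒ every region one sign ⇒ single well

well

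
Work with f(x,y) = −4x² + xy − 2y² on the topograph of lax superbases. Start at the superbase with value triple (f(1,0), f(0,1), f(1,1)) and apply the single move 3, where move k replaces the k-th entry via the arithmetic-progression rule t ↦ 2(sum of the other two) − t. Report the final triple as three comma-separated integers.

start (-4,-2,-5) = (f(1,0),f(0,1),f(1,1))
replace slot 3: 2·((-4)+(-2)) − (-5) = -7 → (-4,-2,-7)

-4,-2,-7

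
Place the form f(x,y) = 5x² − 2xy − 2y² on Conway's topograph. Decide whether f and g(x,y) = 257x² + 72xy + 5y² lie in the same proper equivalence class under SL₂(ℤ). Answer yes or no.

D₁ = 44, D₂ = 44
river cycle of f (length 2): (-2, 6, 1), (1, 6, -2)
river cycle of g (length 2): (-2, 6, 1), (1, 6, -2)
cycles coincide ⇒ equivalent

yes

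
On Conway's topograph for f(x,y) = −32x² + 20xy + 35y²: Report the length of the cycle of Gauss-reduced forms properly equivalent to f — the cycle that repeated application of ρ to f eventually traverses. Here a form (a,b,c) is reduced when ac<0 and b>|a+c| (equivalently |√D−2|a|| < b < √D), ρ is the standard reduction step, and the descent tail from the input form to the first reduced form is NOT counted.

D = 4880, ⌊√D⌋ = 69
river: ρ → (35,50,-17)
river: ρ → (-17,52,32)
river: ρ → (32,12,-37)
river: ρ → (-37,62,7)
river: ρ → (7,64,-28)
river: ρ → (-28,48,23)
river: ρ → (23,44,-32)
river: ρ → (-32,20,35)
ρ-cycle length = 8 (tail of 0 descent steps not counted)

8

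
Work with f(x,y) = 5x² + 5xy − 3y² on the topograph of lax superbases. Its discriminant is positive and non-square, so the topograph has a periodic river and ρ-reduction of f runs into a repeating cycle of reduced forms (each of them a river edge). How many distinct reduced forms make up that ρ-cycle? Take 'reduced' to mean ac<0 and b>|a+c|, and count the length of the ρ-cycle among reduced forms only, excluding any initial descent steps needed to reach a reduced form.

D = 85, ⌊√D⌋ = 9
river: ρ → (-3,7,3)
river: ρ → (3,5,-5)
river: ρ → (-5,5,3)
river: ρ → (3,7,-3)
river: ρ → (-3,5,5)
river: ρ → (5,5,-3)
ρ-cycle length = 6 (tail of 0 descent steps not counted)

6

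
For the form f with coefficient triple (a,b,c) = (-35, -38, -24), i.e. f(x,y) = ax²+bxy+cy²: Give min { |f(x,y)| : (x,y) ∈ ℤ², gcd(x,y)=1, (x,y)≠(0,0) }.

translate: b→-32 (≡38 mod 70), so (35,38,24)→(35,-32,21)
flip: (35,-32,21)→(21,32,35)
translate: b→-10 (≡32 mod 42), so (21,32,35)→(21,-10,24)
reduced (well bottom): (21,-10,24) with a≤c, −a<b≤a
well minimum |f| = |-21| = 21 (negative-definite)

21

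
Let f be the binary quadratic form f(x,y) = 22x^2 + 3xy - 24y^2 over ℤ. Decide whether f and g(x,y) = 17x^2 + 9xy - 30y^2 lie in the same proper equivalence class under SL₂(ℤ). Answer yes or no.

D₁ = 2121, D₂ = 2121
river cycle of f (length 28): (-24, 45, 1), (1, 45, -24), (-24, 3, 22), (22, 41, -5), (-5, 39, 30), (30, 21, -14), (-14, 35, 16), (16, 29, -20), (-20, 11, 25), (25, 39, -6), … (18 more)
river cycle of g (length 28): (17, 43, -4), (-4, 45, 6), (6, 39, -25), (-25, 11, 20), (20, 29, -16), (-16, 35, 14), (14, 21, -30), (-30, 39, 5), (5, 41, -22), (-22, 3, 24), … (18 more)
cycles differ ⇒ inequivalent

no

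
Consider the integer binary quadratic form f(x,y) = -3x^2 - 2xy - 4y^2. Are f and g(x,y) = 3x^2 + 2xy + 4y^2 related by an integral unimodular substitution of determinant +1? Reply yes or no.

D₁ = -44, D₂ = -44
f is negative-definite; reduce −f:
−f: reduced (well bottom): (3,2,4) with a≤c, −a<b≤a
flip sign back: reduced form of f is (-3,-2,-4)
g: reduced (well bottom): (3,2,4) with a≤c, −a<b≤a
reduced forms (-3, -2, -4) vs (3, 2, 4) ⇒ inequivalent

no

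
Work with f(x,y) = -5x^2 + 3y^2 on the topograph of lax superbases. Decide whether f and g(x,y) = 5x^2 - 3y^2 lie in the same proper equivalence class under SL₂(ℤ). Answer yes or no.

D₁ = 60, D₂ = 60
river cycle of f (length 2): (3, 6, -2), (-2, 6, 3)
river cycle of g (length 2): (-3, 6, 2), (2, 6, -3)
cycles differ ⇒ inequivalent

no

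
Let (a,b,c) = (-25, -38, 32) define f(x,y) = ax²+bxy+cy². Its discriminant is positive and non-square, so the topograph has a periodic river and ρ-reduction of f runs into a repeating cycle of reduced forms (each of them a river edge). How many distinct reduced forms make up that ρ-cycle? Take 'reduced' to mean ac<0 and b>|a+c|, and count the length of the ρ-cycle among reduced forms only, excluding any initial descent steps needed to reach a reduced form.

D = 4644, ⌊√D⌋ = 68
descent: ρ → (32,38,-25)  [lands on river]
river: ρ → (-25,62,8)
river: ρ → (8,66,-9)
river: ρ → (-9,60,29)
river: ρ → (29,56,-13)
river: ρ → (-13,48,45)
river: ρ → (45,42,-16)
river: ρ → (-16,54,27)
river: ρ → (27,54,-16)
river: ρ → (-16,42,45)
river: ρ → (45,48,-13)
river: ρ → (-13,56,29)
river: ρ → (29,60,-9)
river: ρ → (-9,66,8)
river: ρ → (8,62,-25)
river: ρ → (-25,38,32)
river: ρ → (32,26,-31)
river: ρ → (-31,36,27)
river: ρ → (27,18,-40)
river: ρ → (-40,62,5)
river: ρ → (5,68,-1)
river: ρ → (-1,68,5)
river: ρ → (5,62,-40)
river: ρ → (-40,18,27)
river: ρ → (27,36,-31)
river: ρ → (-31,26,32)
ρ-cycle length = 26 (tail of 1 descent step not counted)

26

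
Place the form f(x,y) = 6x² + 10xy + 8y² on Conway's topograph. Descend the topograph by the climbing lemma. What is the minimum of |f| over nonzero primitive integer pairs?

translate: b→-2 (≡10 mod 12), so (6,10,8)→(6,-2,4)
flip: (6,-2,4)→(4,2,6)
reduced (well bottom): (4,2,6) with a≤c, −a<b≤a
well minimum = a = 4

4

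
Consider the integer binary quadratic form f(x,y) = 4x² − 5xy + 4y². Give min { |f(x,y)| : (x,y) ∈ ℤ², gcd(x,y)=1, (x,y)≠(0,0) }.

translate: b→3 (≡-5 mod 8), so (4,-5,4)→(4,3,3)
flip: (4,3,3)→(3,-3,4)
translate: b→3 (≡-3 mod 6), so (3,-3,4)→(3,3,4)
reduced (well bottom): (3,3,4) with a≤c, −a<b≤a
well minimum = a = 3

3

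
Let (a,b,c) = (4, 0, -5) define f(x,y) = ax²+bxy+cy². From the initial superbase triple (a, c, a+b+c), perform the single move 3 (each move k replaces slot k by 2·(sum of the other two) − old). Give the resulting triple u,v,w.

start (4,-5,-1) = (f(1,0),f(0,1),f(1,1))
replace slot 3: 2·(4+(-5)) − (-1) = -1 → (4,-5,-1)

4,-5,-1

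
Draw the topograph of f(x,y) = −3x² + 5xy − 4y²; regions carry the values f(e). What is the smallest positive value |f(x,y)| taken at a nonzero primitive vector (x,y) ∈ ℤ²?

translate: b→1 (≡-5 mod 6), so (3,-5,4)→(3,1,2)
flip: (3,1,2)→(2,-1,3)
reduced (well bottom): (2,-1,3) with a≤c, −a<b≤a
well minimum |f| = |-2| = 2 (negative-definite)

2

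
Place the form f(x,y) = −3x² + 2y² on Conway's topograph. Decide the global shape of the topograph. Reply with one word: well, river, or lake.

D = b²−4ac = 0² − 4·(-3)·2 = 24
D > 0 non-square ⇒ indefinite ⇒ periodic river

river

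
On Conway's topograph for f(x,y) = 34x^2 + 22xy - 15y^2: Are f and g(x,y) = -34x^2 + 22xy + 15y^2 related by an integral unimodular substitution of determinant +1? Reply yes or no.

D₁ = 2524, D₂ = 2524
river cycle of f (length 48): (-15, 38, 18), (18, 34, -19), (-19, 42, 10), (10, 38, -27), (-27, 16, 21), (21, 26, -22), (-22, 18, 25), (25, 32, -15), (-15, 28, 29), (29, 30, -14), … (38 more)
river cycle of g (length 48): (15, 38, -18), (-18, 34, 19), (19, 42, -10), (-10, 38, 27), (27, 16, -21), (-21, 26, 22), (22, 18, -25), (-25, 32, 15), (15, 28, -29), (-29, 30, 14), … (38 more)
cycles differ ⇒ inequivalent

no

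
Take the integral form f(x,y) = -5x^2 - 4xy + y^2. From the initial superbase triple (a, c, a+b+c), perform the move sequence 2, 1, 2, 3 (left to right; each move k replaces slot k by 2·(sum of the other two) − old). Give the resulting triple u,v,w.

start (-5,1,-8) = (f(1,0),f(0,1),f(1,1))
replace slot 2: 2·((-5)+(-8)) − 1 = -27 → (-5,-27,-8)
replace slot 1: 2·((-27)+(-8)) − (-5) = -65 → (-65,-27,-8)
replace slot 2: 2·((-65)+(-8)) − (-27) = -119 → (-65,-119,-8)
replace slot 3: 2·((-65)+(-119)) − (-8) = -360 → (-65,-119,-360)

-65,-119,-360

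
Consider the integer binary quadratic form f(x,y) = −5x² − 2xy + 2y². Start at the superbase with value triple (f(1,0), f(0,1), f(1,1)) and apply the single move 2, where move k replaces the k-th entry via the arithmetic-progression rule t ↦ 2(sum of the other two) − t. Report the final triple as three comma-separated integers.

start (-5,2,-5) = (f(1,0),f(0,1),f(1,1))
replace slot 2: 2·((-5)+(-5)) − 2 = -22 → (-5,-22,-5)

-5,-22,-5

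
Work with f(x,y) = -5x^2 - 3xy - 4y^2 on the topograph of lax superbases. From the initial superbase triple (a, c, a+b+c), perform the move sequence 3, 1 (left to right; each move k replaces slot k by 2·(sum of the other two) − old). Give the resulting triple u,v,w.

start (-5,-4,-12) = (f(1,0),f(0,1),f(1,1))
replace slot 3: 2·((-5)+(-4)) − (-12) = -6 → (-5,-4,-6)
replace slot 1: 2·((-4)+(-6)) − (-5) = -15 → (-15,-4,-6)

-15,-4,-6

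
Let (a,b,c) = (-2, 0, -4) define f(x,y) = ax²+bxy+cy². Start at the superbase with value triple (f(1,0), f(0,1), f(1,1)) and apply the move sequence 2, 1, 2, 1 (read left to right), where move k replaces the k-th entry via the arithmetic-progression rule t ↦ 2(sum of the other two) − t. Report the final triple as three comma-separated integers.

start (-2,-4,-6) = (f(1,0),f(0,1),f(1,1))
replace slot 2: 2·((-2)+(-6)) − (-4) = -12 → (-2,-12,-6)
replace slot 1: 2·((-12)+(-6)) − (-2) = -34 → (-34,-12,-6)
replace slot 2: 2·((-34)+(-6)) − (-12) = -68 → (-34,-68,-6)
replace slot 1: 2·((-68)+(-6)) − (-34) = -114 → (-114,-68,-6)

-114,-68,-6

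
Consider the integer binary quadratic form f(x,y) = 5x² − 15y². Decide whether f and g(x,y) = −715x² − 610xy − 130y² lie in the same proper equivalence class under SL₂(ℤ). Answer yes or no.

D₁ = 300, D₂ = 300
river cycle of f (length 2): (5, 10, -10), (-10, 10, 5)
river cycle of g (length 2): (5, 10, -10), (-10, 10, 5)
cycles coincide ⇒ equivalent

yes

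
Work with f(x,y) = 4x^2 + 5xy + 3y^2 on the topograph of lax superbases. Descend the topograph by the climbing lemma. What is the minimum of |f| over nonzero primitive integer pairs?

translate: b→-3 (≡5 mod 8), so (4,5,3)→(4,-3,2)
flip: (4,-3,2)→(2,3,4)
translate: b→-1 (≡3 mod 4), so (2,3,4)→(2,-1,3)
reduced (well bottom): (2,-1,3) with a≤c, −a<b≤a
well minimum = a = 2

2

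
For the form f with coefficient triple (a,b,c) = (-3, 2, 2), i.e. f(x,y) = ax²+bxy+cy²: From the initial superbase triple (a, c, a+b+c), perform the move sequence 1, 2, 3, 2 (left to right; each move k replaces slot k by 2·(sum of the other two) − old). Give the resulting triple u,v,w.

start (-3,2,1) = (f(1,0),f(0,1),f(1,1))
replace slot 1: 2·(2+1) − (-3) = 9 → (9,2,1)
replace slot 2: 2·(9+1) − 2 = 18 → (9,18,1)
replace slot 3: 2·(9+18) − 1 = 53 → (9,18,53)
replace slot 2: 2·(9+53) − 18 = 106 → (9,106,53)

9,106,53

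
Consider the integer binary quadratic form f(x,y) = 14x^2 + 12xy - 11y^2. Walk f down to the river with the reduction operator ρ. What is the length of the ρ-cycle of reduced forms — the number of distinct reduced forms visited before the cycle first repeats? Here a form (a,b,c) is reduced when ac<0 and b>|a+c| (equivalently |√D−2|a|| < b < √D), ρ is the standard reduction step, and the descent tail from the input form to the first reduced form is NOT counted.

D = 760, ⌊√D⌋ = 27
river: ρ → (-11,10,15)
river: ρ → (15,20,-6)
river: ρ → (-6,16,21)
river: ρ → (21,26,-1)
river: ρ → (-1,26,21)
river: ρ → (21,16,-6)
river: ρ → (-6,20,15)
river: ρ → (15,10,-11)
river: ρ → (-11,12,14)
river: ρ → (14,16,-9)
river: ρ → (-9,20,10)
river: ρ → (10,20,-9)
river: ρ → (-9,16,14)
river: ρ → (14,12,-11)
ρ-cycle length = 14 (tail of 0 descent steps not counted)

14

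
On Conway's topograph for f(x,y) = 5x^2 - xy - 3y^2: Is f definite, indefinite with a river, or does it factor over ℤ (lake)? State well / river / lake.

D = b²−4ac = (-1)² − 4·5·(-3) = 61
D > 0 non-square ⇒ indefinite ⇒ periodic river

river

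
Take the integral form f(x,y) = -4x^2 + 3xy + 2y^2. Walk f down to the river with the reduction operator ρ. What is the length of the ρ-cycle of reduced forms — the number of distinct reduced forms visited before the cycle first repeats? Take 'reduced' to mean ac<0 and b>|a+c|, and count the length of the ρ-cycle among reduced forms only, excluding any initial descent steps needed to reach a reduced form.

D = 41, ⌊√D⌋ = 6
river: ρ → (2,5,-2)
river: ρ → (-2,3,4)
river: ρ → (4,5,-1)
river: ρ → (-1,5,4)
river: ρ → (4,3,-2)
river: ρ → (-2,5,2)
river: ρ → (2,3,-4)
river: ρ → (-4,5,1)
river: ρ → (1,5,-4)
river: ρ → (-4,3,2)
ρ-cycle length = 10 (tail of 0 descent steps not counted)

10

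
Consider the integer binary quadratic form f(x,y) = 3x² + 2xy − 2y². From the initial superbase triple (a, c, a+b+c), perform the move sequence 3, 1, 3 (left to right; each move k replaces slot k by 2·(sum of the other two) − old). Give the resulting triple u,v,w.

start (3,-2,3) = (f(1,0),f(0,1),f(1,1))
replace slot 3: 2·(3+(-2)) − 3 = -1 → (3,-2,-1)
replace slot 1: 2·((-2)+(-1)) − 3 = -9 → (-9,-2,-1)
replace slot 3: 2·((-9)+(-2)) − (-1) = -21 → (-9,-2,-21)

-9,-2,-21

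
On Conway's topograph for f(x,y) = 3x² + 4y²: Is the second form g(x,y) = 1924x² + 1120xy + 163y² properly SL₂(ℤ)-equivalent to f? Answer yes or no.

D₁ = -48, D₂ = -48
f: reduced (well bottom): (3,0,4) with a≤c, −a<b≤a
g: flip: (1924,1120,163)→(163,-1120,1924)
g: translate: b→-142 (≡-1120 mod 326), so (163,-1120,1924)→(163,-142,31)
g: flip: (163,-142,31)→(31,142,163)
g: translate: b→18 (≡142 mod 62), so (31,142,163)→(31,18,3)
g: flip: (31,18,3)→(3,-18,31)
g: translate: b→0 (≡-18 mod 6), so (3,-18,31)→(3,0,4)
g: reduced (well bottom): (3,0,4) with a≤c, −a<b≤a
reduced forms (3, 0, 4) vs (3, 0, 4) ⇒ equivalent

yes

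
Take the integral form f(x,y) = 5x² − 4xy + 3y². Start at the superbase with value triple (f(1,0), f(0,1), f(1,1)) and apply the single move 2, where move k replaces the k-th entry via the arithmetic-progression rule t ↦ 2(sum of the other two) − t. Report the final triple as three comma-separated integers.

start (5,3,4) = (f(1,0),f(0,1),f(1,1))
replace slot 2: 2·(5+4) − 3 = 15 → (5,15,4)

5,15,4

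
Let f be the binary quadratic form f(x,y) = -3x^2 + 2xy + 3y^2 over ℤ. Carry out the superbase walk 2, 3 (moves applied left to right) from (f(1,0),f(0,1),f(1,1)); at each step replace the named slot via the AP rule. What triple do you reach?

start (-3,3,2) = (f(1,0),f(0,1),f(1,1))
replace slot 2: 2·((-3)+2) − 3 = -5 → (-3,-5,2)
replace slot 3: 2·((-3)+(-5)) − 2 = -18 → (-3,-5,-18)

-3,-5,-18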